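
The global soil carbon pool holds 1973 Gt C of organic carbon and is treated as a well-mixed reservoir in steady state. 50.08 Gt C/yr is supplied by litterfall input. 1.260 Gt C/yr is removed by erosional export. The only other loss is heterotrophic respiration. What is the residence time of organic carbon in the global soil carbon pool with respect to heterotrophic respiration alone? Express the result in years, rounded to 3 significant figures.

At steady state ΣF_in = ΣF_out.
ΣF_in = 50.080 Gt C/yr.
Heterotrophic respiration flux = ΣF_in − (1.260) = 50.080 − 1.260 = 48.82 Gt C/yr.
τ = M / F = 1973 / 48.82 = 40.41 yr.

40.4 yr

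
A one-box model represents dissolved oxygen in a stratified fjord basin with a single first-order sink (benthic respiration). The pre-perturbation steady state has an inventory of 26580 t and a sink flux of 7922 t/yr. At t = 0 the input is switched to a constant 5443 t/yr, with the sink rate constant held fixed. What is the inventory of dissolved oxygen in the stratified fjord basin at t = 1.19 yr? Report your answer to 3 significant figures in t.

Residence time τ = M₀/F₀ = 3.355 yr. The eventual steady state is M_∞ = M₀·(F₁/F₀) = 26580 × 5443/7922 = 18262 t.
The anomaly ΔM(t) = M(t) − M_∞ decays as ΔM₀·e^(−t/τ) with ΔM₀ = 26580 − 18262 = 8318 t.
At t = 1.19 yr, e^(−t/τ) = e^(−0.3547) = 0.7014, so ΔM = 5834 t and M = 18262 + 5834 = 24096 t.

24100 t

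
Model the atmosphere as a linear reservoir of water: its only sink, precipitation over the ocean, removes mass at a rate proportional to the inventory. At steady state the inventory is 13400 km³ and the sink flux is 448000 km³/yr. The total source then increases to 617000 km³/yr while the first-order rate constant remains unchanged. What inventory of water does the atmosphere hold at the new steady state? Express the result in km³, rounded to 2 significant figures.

18000 km³

Rate constant k = F/M = 448000 / 13400 = 33.43 yr⁻¹.
At the new steady state, source = k·M_new ⇒ M_new = 617000 / 33.43 = 18450 km³.
(Equivalently M_new = M × F_new/F_old = 13400 × 617000/448000.)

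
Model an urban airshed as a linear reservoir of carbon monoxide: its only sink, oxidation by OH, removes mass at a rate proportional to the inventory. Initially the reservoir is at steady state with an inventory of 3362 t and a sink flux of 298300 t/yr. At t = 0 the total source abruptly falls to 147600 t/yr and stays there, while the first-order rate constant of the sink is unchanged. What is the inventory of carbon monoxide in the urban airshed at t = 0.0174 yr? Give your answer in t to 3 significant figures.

2030 t

The sink rate constant is k = F₀/M₀ = 298300/3362 = 88.73 yr⁻¹.
Solving dM/dt = F₁ − kM with M(0) = M₀ gives M(t) = F₁/k + (M₀ − F₁/k)·e^(−kt).
F₁/k = 147600/88.73 = 1663.5 t; kt = 88.73 × 0.0174 = 1.544, e^(−kt) = 0.2136.
M(0.0174) = 1663.5 + (3362 − 1663.5) × 0.2136 = 1663.5 + 362.7 = 2026.3 t.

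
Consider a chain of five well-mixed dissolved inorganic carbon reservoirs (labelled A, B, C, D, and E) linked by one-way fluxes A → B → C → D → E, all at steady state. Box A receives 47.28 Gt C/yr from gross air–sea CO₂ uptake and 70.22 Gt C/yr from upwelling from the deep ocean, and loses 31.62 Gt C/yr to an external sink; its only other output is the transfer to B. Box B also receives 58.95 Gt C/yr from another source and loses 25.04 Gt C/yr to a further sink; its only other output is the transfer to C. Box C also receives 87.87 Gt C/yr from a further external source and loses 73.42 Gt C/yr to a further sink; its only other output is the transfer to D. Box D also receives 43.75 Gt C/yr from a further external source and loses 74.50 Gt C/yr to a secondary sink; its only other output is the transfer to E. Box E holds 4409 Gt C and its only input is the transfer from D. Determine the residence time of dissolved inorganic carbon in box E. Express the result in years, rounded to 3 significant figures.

42.6 yr

Box A: F(A→B) = (47.28 + 70.22) − 31.62 = 85.880 Gt C/yr.
Box B: F(B→C) = (85.880 + 58.95) − 25.04 = 119.79 Gt C/yr.
Box C: F(C→D) = (119.79 + 87.87) − 73.42 = 134.24 Gt C/yr.
Box D: F(D→E) = (134.24 + 43.75) − 74.50 = 103.49 Gt C/yr.
Box E throughput = its input = 103.49 Gt C/yr; τ = 4409 / 103.49 = 42.60 yr.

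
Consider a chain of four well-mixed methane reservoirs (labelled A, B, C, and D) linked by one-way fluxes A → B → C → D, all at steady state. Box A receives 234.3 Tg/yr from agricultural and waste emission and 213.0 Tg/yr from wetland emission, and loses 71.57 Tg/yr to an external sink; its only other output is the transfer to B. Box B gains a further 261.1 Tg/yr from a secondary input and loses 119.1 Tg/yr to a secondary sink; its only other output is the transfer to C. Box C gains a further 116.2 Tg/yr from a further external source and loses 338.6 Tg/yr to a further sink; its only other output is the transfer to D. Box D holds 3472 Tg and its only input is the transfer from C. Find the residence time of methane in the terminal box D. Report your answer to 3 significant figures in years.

11.8 yr

Box A: F(A→B) = (234.3 + 213.0) − 71.57 = 375.73 Tg/yr.
Box B: F(B→C) = (375.73 + 261.1) − 119.1 = 517.73 Tg/yr.
Box C: F(C→D) = (517.73 + 116.2) − 338.6 = 295.33 Tg/yr.
Box D throughput = its input = 295.33 Tg/yr; τ = 3472 / 295.33 = 11.76 yr.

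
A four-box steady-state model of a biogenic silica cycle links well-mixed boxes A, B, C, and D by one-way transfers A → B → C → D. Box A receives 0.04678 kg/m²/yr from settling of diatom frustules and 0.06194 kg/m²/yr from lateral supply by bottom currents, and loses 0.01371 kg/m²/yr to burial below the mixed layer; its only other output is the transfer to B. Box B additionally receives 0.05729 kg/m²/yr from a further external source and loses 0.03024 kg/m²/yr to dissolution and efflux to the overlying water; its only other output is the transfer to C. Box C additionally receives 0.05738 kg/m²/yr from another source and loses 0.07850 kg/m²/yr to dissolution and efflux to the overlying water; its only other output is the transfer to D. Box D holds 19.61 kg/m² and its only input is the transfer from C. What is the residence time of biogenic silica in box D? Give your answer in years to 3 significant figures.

Box A: F(A→B) = (0.04678 + 0.06194) − 0.01371 = 0.095010 kg/m²/yr.
Box B: F(B→C) = (0.095010 + 0.05729) − 0.03024 = 0.12206 kg/m²/yr.
Box C: F(C→D) = (0.12206 + 0.05738) − 0.07850 = 0.10094 kg/m²/yr.
Box D throughput = its input = 0.10094 kg/m²/yr; τ = 19.61 / 0.10094 = 194.3 yr.

194 yr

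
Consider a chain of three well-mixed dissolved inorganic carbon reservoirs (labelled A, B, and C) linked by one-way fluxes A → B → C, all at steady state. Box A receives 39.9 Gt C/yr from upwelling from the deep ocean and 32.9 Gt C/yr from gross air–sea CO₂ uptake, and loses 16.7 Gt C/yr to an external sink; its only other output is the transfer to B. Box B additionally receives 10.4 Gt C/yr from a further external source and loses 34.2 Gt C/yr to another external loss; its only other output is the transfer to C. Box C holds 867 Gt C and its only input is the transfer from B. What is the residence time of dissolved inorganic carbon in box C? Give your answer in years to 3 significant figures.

Box A: F(A→B) = (39.9 + 32.9) − 16.7 = 56.100 Gt C/yr.
Box B: F(B→C) = (56.100 + 10.4) − 34.2 = 32.300 Gt C/yr.
Box C throughput = its input = 32.300 Gt C/yr; τ = 867 / 32.300 = 26.84 yr.

26.8 yr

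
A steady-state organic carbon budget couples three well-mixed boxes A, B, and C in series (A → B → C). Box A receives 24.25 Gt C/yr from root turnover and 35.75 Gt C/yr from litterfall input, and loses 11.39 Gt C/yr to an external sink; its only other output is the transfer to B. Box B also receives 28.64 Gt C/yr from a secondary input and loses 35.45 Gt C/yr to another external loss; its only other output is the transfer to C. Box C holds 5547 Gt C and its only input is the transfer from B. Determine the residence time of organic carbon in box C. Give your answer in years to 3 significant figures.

Box A: F(A→B) = (24.25 + 35.75) − 11.39 = 48.610 Gt C/yr.
Box B: F(B→C) = (48.610 + 28.64) − 35.45 = 41.800 Gt C/yr.
Box C throughput = its input = 41.800 Gt C/yr; τ = 5547 / 41.800 = 132.7 yr.

133 yr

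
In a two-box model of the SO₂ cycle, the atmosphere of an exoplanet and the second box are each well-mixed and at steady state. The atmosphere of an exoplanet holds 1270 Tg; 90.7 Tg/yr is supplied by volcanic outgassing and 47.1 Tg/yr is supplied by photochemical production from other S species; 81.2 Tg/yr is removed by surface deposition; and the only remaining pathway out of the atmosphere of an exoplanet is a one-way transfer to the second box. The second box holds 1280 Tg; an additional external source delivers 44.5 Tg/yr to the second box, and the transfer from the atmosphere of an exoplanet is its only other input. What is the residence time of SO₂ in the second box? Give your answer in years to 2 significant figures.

Balance the atmosphere of an exoplanet: ΣF_in = 90.7 + 47.1 = 137.80 Tg/yr.
Transfer to the second box = ΣF_in − (81.2) = 56.600 Tg/yr.
Total input to the second box = 56.600 + 44.5 = 101.10 Tg/yr; at steady state this equals its total output.
τ = M / F = 1280 / 101.10 = 12.66 yr.

13 yr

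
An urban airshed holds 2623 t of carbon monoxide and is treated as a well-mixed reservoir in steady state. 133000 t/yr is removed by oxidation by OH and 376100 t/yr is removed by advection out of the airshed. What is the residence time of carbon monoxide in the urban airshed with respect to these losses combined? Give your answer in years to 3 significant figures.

0.00515 yr

Total removal = 133000 + 376100 = 509100 t/yr.
τ = M / ΣF_out = 2623 / 509100 = 0.005152 yr.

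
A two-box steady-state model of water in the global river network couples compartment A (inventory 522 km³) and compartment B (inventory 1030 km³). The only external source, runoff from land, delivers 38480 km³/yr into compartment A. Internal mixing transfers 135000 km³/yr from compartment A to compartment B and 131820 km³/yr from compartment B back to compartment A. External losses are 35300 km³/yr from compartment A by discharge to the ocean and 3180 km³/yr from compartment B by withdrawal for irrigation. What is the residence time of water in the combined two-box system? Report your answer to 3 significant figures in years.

For the system as a whole, the A↔B exchange is internal and contributes nothing to the throughput; only the external sinks remove mass.
M_total = 522 + 1030 = 1552.0 km³.
ΣF_external_out = 35300 + 3180 = 38480 km³/yr.
τ = M_total / ΣF_ext = 1552.0 / 38480 = 0.04033 yr.

0.0403 yr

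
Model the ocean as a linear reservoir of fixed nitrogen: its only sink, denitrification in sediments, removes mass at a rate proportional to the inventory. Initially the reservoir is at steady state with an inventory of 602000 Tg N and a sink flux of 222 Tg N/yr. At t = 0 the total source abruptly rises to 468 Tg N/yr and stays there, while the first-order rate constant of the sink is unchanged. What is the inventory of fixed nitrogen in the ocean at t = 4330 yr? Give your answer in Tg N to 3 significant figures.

Residence time τ = M₀/F₀ = 2712 yr. The eventual steady state is M_∞ = M₀·(F₁/F₀) = 602000 × 468/222 = 1.2691×10^6 Tg N.
The anomaly ΔM(t) = M(t) − M_∞ decays as ΔM₀·e^(−t/τ) with ΔM₀ = 602000 − 1.2691×10^6 = −667100 Tg N.
At t = 4330 yr, e^(−t/τ) = e^(−1.597) = 0.2025, so ΔM = −135100 Tg N and M = 1.2691×10^6 − 135100 = 1.1340×10^6 Tg N.

1.13×10^6 Tg N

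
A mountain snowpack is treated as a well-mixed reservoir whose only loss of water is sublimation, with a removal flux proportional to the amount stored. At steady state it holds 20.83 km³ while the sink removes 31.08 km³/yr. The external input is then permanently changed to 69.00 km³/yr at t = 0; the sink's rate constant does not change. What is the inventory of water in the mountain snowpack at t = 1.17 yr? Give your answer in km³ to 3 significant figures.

τ = M₀/F₀ = 20.83/31.08 = 0.6702 yr; rate constant k = 1/τ.
New steady state M_∞ = F₁/k = F₁·τ = 69.00 × 0.6702 = 46.244 km³.
M(t) = M_∞ + (M₀ − M_∞)·e^(−t/τ); t/τ = 1.17/0.6702 = 1.746, so e^(−t/τ) = 0.1745.
M(t) = 46.244 − 25.41 × 0.1745 = 41.809 km³.

41.8 km³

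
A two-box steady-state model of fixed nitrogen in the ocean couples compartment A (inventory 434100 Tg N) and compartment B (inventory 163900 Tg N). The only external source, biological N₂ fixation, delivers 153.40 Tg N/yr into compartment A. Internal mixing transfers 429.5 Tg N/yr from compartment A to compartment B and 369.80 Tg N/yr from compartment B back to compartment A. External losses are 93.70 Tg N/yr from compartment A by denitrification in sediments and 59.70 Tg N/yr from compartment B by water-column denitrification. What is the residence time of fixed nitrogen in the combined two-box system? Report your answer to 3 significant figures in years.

Treat the two boxes together as one reservoir: the mixing fluxes between them are internal recycling, so τ = ΣM / Σ(external losses).
M_total = 434100 + 163900 = 598000 Tg N.
ΣF_external_out = 93.70 + 59.70 = 153.40 Tg N/yr.
τ = M_total / ΣF_ext = 598000 / 153.40 = 3898 yr.

3900 yr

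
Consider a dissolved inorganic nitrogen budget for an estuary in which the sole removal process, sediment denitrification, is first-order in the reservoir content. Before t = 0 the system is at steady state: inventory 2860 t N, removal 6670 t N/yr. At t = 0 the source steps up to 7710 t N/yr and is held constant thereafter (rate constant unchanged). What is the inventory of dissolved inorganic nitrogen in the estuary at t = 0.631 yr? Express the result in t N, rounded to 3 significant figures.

3200 t N

Residence time τ = M₀/F₀ = 0.4288 yr. The eventual steady state is M_∞ = M₀·(F₁/F₀) = 2860 × 7710/6670 = 3305.9 t N.
The anomaly ΔM(t) = M(t) − M_∞ decays as ΔM₀·e^(−t/τ) with ΔM₀ = 2860 − 3305.9 = −445.9 t N.
At t = 0.631 yr, e^(−t/τ) = e^(−1.472) = 0.2296, so ΔM = −102.4 t N and M = 3305.9 − 102.4 = 3203.6 t N.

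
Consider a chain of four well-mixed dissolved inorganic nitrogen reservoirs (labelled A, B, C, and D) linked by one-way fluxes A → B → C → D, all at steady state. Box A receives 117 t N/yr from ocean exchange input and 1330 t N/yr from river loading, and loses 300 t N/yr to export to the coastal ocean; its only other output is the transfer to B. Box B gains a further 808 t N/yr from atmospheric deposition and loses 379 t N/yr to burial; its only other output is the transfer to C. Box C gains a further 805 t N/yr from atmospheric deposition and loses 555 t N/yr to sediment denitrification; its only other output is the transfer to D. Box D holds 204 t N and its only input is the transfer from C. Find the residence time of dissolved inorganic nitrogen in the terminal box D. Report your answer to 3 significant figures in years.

Box A: F(A→B) = (117 + 1330) − 300 = 1147.0 t N/yr.
Box B: F(B→C) = (1147.0 + 808) − 379 = 1576.0 t N/yr.
Box C: F(C→D) = (1576.0 + 805) − 555 = 1826.0 t N/yr.
Box D throughput = its input = 1826.0 t N/yr; τ = 204 / 1826.0 = 0.1117 yr.

0.112 yr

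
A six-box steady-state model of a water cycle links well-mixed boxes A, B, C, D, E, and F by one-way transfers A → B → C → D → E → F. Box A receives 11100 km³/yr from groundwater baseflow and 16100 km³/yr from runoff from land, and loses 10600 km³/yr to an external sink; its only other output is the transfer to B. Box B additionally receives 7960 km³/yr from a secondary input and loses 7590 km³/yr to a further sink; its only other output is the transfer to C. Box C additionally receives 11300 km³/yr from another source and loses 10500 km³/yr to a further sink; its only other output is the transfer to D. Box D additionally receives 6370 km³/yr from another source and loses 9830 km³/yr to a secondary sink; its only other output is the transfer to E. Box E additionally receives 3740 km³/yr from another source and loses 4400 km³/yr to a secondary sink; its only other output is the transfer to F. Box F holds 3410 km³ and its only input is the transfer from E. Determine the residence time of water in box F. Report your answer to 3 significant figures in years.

Box A: F(A→B) = (11100 + 16100) − 10600 = 16600 km³/yr.
Box B: F(B→C) = (16600 + 7960) − 7590 = 16970 km³/yr.
Box C: F(C→D) = (16970 + 11300) − 10500 = 17770 km³/yr.
Box D: F(D→E) = (17770 + 6370) − 9830 = 14310 km³/yr.
Box E: F(E→F) = (14310 + 3740) − 4400 = 13650 km³/yr.
Box F throughput = its input = 13650 km³/yr; τ = 3410 / 13650 = 0.2498 yr.

0.250 yr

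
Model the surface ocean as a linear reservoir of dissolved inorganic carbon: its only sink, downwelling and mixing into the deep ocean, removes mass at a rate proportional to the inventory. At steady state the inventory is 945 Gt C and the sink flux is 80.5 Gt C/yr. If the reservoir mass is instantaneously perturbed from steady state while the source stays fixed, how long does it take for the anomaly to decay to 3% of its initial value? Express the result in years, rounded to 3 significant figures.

41.2 yr

For a linear reservoir the anomaly decays as exp(−t/τ) with τ = M/F = 945/80.5 = 11.74 yr.
exp(−t/τ) = 0.03 ⇒ t = −τ ln(0.03) = 11.74 × 3.507 = 41.16 yr.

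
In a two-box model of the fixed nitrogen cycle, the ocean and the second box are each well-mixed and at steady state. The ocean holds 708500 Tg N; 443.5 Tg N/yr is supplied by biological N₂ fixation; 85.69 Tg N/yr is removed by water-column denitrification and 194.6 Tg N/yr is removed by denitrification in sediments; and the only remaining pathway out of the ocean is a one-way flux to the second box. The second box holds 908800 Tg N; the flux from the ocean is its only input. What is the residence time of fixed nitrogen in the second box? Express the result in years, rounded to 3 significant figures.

5570 yr

Balance the ocean: ΣF_in = 443.50 Tg N/yr.
Flux to the second box = ΣF_in − (85.69 + 194.6) = 163.21 Tg N/yr.
At steady state the output of the second box equals its input, 163.21 Tg N/yr.
τ = M / F = 908800 / 163.21 = 5568 yr.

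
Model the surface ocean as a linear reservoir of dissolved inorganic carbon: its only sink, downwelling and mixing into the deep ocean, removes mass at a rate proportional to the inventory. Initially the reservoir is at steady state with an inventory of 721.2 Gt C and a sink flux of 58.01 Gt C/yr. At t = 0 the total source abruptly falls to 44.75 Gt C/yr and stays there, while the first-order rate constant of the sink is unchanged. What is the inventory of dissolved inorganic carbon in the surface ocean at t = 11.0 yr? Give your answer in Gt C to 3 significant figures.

624 Gt C

Residence time τ = M₀/F₀ = 12.43 yr. The eventual steady state is M_∞ = M₀·(F₁/F₀) = 721.2 × 44.75/58.01 = 556.35 Gt C.
The anomaly ΔM(t) = M(t) − M_∞ decays as ΔM₀·e^(−t/τ) with ΔM₀ = 721.2 − 556.35 = 164.9 Gt C.
At t = 11.0 yr, e^(−t/τ) = e^(−0.8848) = 0.4128, so ΔM = 68.05 Gt C and M = 556.35 + 68.05 = 624.40 Gt C.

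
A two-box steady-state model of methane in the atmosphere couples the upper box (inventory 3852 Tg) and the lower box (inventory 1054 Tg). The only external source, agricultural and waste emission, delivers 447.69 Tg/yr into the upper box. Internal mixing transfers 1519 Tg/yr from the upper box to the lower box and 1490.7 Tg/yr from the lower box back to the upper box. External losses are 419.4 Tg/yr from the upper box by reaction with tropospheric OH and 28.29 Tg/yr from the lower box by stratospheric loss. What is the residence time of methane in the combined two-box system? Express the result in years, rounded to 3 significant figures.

11.0 yr

Residence time in the combined system uses the total inventory and the total *external* removal — internal exchanges between the two boxes cancel.
M_total = 3852 + 1054 = 4906.0 Tg.
ΣF_external_out = 419.4 + 28.29 = 447.69 Tg/yr.
τ = M_total / ΣF_ext = 4906.0 / 447.69 = 10.96 yr.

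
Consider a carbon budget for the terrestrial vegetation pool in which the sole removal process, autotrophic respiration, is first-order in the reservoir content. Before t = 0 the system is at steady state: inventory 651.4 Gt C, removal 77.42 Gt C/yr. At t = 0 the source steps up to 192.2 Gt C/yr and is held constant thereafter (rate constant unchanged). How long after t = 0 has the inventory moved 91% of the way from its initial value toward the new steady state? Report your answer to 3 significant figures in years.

20.3 yr

τ = M₀/F₀ = 651.4/77.42 = 8.414 yr.
The remaining gap fraction is e^(−t/τ); 91% covered ⇒ e^(−t/τ) = 0.0900.
t = −τ ln(0.0900) = 8.414 × 2.408 = 20.26 yr.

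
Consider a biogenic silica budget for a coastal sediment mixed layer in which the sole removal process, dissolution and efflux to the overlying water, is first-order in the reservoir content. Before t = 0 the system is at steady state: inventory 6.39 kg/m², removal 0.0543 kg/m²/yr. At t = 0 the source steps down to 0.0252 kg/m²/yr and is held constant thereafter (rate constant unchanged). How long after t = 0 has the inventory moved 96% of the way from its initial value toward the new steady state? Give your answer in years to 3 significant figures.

τ = M₀/F₀ = 6.39/0.0543 = 117.7 yr.
The remaining gap fraction is e^(−t/τ); 96% covered ⇒ e^(−t/τ) = 0.0400.
t = −τ ln(0.0400) = 117.7 × 3.219 = 378.8 yr.

379 yr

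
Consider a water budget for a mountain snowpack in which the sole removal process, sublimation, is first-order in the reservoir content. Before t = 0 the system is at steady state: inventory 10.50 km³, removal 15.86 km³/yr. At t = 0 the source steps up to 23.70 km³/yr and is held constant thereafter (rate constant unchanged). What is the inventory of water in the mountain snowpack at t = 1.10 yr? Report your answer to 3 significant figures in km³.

14.7 km³

Residence time τ = M₀/F₀ = 0.6620 yr. The eventual steady state is M_∞ = M₀·(F₁/F₀) = 10.50 × 23.70/15.86 = 15.690 km³.
The anomaly ΔM(t) = M(t) − M_∞ decays as ΔM₀·e^(−t/τ) with ΔM₀ = 10.50 − 15.690 = −5.190 km³.
At t = 1.10 yr, e^(−t/τ) = e^(−1.662) = 0.1898, so ΔM = −0.9854 km³ and M = 15.690 − 0.9854 = 14.705 km³.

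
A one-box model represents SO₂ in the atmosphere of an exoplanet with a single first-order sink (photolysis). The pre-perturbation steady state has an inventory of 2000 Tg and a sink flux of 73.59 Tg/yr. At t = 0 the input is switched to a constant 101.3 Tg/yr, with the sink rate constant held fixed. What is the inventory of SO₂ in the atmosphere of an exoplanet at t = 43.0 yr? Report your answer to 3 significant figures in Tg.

2600 Tg

The sink rate constant is k = F₀/M₀ = 73.59/2000 = 0.03680 yr⁻¹.
Solving dM/dt = F₁ − kM with M(0) = M₀ gives M(t) = F₁/k + (M₀ − F₁/k)·e^(−kt).
F₁/k = 101.3/0.03680 = 2753.1 Tg; kt = 0.03680 × 43.0 = 1.582, e^(−kt) = 0.2055.
M(43.0) = 2753.1 + (2000 − 2753.1) × 0.2055 = 2753.1 − 154.8 = 2598.3 Tg.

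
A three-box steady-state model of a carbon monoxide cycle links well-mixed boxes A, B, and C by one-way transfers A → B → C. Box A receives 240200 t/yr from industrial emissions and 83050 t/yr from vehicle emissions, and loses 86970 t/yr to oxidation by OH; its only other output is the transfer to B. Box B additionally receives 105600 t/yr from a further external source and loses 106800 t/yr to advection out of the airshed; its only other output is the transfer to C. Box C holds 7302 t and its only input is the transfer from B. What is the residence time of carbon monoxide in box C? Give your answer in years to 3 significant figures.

Box A: F(A→B) = (240200 + 83050) − 86970 = 236280 t/yr.
Box B: F(B→C) = (236280 + 105600) − 106800 = 235080 t/yr.
Box C throughput = its input = 235080 t/yr; τ = 7302 / 235080 = 0.03106 yr.

0.0311 yr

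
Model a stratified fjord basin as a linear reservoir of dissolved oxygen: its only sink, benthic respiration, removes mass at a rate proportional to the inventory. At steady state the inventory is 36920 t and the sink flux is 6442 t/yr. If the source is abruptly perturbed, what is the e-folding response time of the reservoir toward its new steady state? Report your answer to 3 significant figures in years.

5.73 yr

For a linear reservoir the response time equals the residence time τ = M/F.
τ = 36920 / 6442 = 5.731 yr.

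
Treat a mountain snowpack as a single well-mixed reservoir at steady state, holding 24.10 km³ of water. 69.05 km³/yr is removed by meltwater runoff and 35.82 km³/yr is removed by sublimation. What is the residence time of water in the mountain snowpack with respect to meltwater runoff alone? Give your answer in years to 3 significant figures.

0.349 yr

Residence time with respect to a single sink: τ = M / F_sink.
τ = 24.10 / 69.05 = 0.3490 yr.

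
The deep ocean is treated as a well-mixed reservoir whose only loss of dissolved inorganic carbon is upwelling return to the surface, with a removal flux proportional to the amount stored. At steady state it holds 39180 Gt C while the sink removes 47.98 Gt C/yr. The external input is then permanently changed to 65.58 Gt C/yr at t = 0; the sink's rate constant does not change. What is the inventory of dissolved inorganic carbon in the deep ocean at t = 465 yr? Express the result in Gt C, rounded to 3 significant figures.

The sink rate constant is k = F₀/M₀ = 47.98/39180 = 0.001225 yr⁻¹.
Solving dM/dt = F₁ − kM with M(0) = M₀ gives M(t) = F₁/k + (M₀ − F₁/k)·e^(−kt).
F₁/k = 65.58/0.001225 = 53552 Gt C; kt = 0.001225 × 465 = 0.5694, e^(−kt) = 0.5658.
M(465) = 53552 + (39180 − 53552) × 0.5658 = 53552 − 8132 = 45420 Gt C.

45400 Gt C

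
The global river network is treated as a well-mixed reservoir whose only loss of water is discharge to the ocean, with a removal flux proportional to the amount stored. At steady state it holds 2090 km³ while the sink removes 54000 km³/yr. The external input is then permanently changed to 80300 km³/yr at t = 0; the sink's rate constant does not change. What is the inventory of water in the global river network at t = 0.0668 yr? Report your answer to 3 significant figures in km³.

2930 km³

The sink rate constant is k = F₀/M₀ = 54000/2090 = 25.84 yr⁻¹.
Solving dM/dt = F₁ − kM with M(0) = M₀ gives M(t) = F₁/k + (M₀ − F₁/k)·e^(−kt).
F₁/k = 80300/25.84 = 3107.9 km³; kt = 25.84 × 0.0668 = 1.726, e^(−kt) = 0.1780.
M(0.0668) = 3107.9 + (2090 − 3107.9) × 0.1780 = 3107.9 − 181.2 = 2926.7 km³.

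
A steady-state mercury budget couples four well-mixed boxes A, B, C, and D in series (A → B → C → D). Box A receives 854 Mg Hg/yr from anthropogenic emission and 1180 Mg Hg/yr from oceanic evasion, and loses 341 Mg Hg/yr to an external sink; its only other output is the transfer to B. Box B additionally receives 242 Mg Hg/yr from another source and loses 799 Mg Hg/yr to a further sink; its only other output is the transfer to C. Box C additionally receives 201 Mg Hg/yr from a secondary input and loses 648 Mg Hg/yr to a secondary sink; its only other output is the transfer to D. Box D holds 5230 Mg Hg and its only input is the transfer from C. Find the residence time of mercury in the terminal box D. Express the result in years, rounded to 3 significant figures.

7.59 yr

Box A: F(A→B) = (854 + 1180) − 341 = 1693.0 Mg Hg/yr.
Box B: F(B→C) = (1693.0 + 242) − 799 = 1136.0 Mg Hg/yr.
Box C: F(C→D) = (1136.0 + 201) − 648 = 689.00 Mg Hg/yr.
Box D throughput = its input = 689.00 Mg Hg/yr; τ = 5230 / 689.00 = 7.591 yr.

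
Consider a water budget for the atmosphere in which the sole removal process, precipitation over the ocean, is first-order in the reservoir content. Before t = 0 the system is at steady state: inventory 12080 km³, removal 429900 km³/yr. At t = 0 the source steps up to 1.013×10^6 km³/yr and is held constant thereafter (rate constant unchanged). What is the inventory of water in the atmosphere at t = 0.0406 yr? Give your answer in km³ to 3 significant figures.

24600 km³

The sink rate constant is k = F₀/M₀ = 429900/12080 = 35.59 yr⁻¹.
Solving dM/dt = F₁ − kM with M(0) = M₀ gives M(t) = F₁/k + (M₀ − F₁/k)·e^(−kt).
F₁/k = 1.013×10^6/35.59 = 28465 km³; kt = 35.59 × 0.0406 = 1.445, e^(−kt) = 0.2358.
M(0.0406) = 28465 + (12080 − 28465) × 0.2358 = 28465 − 3863 = 24602 km³.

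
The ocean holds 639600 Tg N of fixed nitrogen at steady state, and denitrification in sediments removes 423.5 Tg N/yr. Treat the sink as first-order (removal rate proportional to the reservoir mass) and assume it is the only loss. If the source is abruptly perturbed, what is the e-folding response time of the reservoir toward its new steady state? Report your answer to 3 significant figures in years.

For a linear reservoir the response time equals the residence time τ = M/F.
τ = 639600 / 423.5 = 1510 yr.

1510 yr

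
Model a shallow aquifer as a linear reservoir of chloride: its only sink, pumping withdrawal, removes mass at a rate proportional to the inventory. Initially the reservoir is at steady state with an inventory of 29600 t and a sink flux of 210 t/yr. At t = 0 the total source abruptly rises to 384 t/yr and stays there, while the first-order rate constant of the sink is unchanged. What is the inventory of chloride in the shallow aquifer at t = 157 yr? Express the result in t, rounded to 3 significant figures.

τ = M₀/F₀ = 29600/210 = 141.0 yr; rate constant k = 1/τ.
New steady state M_∞ = F₁/k = F₁·τ = 384 × 141.0 = 54126 t.
M(t) = M_∞ + (M₀ − M_∞)·e^(−t/τ); t/τ = 157/141.0 = 1.114, so e^(−t/τ) = 0.3283.
M(t) = 54126 − 24530 × 0.3283 = 46074 t.

46100 t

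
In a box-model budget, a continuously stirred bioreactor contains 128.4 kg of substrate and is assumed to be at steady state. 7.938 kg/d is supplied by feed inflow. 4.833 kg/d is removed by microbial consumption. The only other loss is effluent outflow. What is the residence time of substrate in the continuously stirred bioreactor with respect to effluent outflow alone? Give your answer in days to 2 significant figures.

At steady state ΣF_in = ΣF_out.
ΣF_in = 7.9380 kg/d.
Effluent outflow flux = ΣF_in − (4.833) = 7.9380 − 4.833 = 3.105 kg/d.
τ = M / F = 128.4 / 3.105 = 41.35 d.

41 d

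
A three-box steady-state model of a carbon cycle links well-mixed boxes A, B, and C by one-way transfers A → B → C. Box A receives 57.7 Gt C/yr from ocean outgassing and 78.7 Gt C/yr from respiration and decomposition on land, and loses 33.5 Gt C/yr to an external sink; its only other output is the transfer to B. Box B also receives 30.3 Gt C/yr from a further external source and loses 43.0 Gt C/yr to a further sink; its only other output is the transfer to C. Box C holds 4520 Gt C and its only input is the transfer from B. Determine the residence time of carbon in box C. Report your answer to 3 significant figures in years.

50.1 yr

Box A: F(A→B) = (57.7 + 78.7) − 33.5 = 102.90 Gt C/yr.
Box B: F(B→C) = (102.90 + 30.3) − 43.0 = 90.200 Gt C/yr.
Box C throughput = its input = 90.200 Gt C/yr; τ = 4520 / 90.200 = 50.11 yr.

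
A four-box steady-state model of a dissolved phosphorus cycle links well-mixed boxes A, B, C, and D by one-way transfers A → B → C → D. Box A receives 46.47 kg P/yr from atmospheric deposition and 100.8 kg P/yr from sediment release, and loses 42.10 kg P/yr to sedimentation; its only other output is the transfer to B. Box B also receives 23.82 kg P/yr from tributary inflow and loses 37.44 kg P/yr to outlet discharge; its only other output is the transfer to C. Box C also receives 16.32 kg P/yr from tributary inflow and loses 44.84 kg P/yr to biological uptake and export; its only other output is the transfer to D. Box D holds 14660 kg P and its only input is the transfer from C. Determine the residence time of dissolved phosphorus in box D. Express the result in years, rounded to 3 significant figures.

233 yr

Box A: F(A→B) = (46.47 + 100.8) − 42.10 = 105.17 kg P/yr.
Box B: F(B→C) = (105.17 + 23.82) − 37.44 = 91.550 kg P/yr.
Box C: F(C→D) = (91.550 + 16.32) − 44.84 = 63.030 kg P/yr.
Box D throughput = its input = 63.030 kg P/yr; τ = 14660 / 63.030 = 232.6 yr.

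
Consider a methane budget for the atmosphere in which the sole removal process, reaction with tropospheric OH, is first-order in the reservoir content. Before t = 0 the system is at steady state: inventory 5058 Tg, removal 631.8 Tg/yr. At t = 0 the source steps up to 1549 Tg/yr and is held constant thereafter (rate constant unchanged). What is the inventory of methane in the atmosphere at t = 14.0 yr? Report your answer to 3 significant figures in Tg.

Residence time τ = M₀/F₀ = 8.006 yr. The eventual steady state is M_∞ = M₀·(F₁/F₀) = 5058 × 1549/631.8 = 12401 Tg.
The anomaly ΔM(t) = M(t) − M_∞ decays as ΔM₀·e^(−t/τ) with ΔM₀ = 5058 − 12401 = −7343 Tg.
At t = 14.0 yr, e^(−t/τ) = e^(−1.749) = 0.1740, so ΔM = −1278 Tg and M = 12401 − 1278 = 11123 Tg.

11100 Tg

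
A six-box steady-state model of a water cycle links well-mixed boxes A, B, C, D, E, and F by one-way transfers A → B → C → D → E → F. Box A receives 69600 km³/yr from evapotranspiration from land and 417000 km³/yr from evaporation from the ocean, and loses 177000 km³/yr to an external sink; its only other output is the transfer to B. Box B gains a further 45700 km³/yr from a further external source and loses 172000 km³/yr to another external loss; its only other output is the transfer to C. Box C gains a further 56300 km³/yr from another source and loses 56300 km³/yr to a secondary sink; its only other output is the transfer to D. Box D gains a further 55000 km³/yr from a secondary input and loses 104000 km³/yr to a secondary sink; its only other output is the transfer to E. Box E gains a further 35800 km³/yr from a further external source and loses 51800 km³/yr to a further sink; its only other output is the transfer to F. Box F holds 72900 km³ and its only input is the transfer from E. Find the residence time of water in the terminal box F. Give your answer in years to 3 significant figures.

0.616 yr

Box A: F(A→B) = (69600 + 417000) − 177000 = 309600 km³/yr.
Box B: F(B→C) = (309600 + 45700) − 172000 = 183300 km³/yr.
Box C: F(C→D) = (183300 + 56300) − 56300 = 183300 km³/yr.
Box D: F(D→E) = (183300 + 55000) − 104000 = 134300 km³/yr.
Box E: F(E→F) = (134300 + 35800) − 51800 = 118300 km³/yr.
Box F throughput = its input = 118300 km³/yr; τ = 72900 / 118300 = 0.6162 yr.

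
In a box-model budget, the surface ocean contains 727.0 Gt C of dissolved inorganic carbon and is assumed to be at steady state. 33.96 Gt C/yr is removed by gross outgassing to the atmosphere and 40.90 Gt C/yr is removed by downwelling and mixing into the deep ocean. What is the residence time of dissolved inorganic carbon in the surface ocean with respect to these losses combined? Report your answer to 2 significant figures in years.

Total removal = 33.96 + 40.90 = 74.860 Gt C/yr.
τ = M / ΣF_out = 727.0 / 74.860 = 9.711 yr.

9.7 yr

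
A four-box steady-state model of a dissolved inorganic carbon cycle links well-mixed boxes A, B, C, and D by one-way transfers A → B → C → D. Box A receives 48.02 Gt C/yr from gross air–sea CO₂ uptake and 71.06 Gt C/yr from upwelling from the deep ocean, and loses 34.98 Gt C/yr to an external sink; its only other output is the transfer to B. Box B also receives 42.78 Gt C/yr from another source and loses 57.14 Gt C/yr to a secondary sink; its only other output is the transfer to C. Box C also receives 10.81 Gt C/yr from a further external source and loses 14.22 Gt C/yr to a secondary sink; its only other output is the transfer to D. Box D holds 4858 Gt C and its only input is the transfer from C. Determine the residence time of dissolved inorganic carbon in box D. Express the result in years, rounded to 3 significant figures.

73.2 yr

Box A: F(A→B) = (48.02 + 71.06) − 34.98 = 84.100 Gt C/yr.
Box B: F(B→C) = (84.100 + 42.78) − 57.14 = 69.740 Gt C/yr.
Box C: F(C→D) = (69.740 + 10.81) − 14.22 = 66.330 Gt C/yr.
Box D throughput = its input = 66.330 Gt C/yr; τ = 4858 / 66.330 = 73.24 yr.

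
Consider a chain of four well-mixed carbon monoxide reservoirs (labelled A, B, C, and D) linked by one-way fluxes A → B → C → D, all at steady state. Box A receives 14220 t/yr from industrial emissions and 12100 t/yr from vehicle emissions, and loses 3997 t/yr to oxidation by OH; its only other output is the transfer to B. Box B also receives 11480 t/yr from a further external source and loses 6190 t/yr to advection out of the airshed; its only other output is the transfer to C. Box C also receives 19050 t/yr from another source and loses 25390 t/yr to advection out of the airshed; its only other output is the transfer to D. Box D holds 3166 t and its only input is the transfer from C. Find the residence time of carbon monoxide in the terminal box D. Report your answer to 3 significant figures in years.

0.149 yr

Box A: F(A→B) = (14220 + 12100) − 3997 = 22323 t/yr.
Box B: F(B→C) = (22323 + 11480) − 6190 = 27613 t/yr.
Box C: F(C→D) = (27613 + 19050) − 25390 = 21273 t/yr.
Box D throughput = its input = 21273 t/yr; τ = 3166 / 21273 = 0.1488 yr.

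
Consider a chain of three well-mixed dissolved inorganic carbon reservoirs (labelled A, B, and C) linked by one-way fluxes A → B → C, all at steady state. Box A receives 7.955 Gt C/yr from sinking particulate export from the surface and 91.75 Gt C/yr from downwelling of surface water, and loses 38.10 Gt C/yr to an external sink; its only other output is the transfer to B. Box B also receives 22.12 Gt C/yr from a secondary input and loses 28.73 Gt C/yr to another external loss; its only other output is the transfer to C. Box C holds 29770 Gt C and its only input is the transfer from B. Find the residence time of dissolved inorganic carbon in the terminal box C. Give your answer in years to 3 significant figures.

Box A: F(A→B) = (7.955 + 91.75) − 38.10 = 61.605 Gt C/yr.
Box B: F(B→C) = (61.605 + 22.12) − 28.73 = 54.995 Gt C/yr.
Box C throughput = its input = 54.995 Gt C/yr; τ = 29770 / 54.995 = 541.3 yr.

541 yr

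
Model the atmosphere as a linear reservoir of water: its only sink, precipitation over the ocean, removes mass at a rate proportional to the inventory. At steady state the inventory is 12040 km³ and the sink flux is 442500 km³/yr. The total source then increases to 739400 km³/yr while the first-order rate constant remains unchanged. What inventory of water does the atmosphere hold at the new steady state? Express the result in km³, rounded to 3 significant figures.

Rate constant k = F/M = 442500 / 12040 = 36.75 yr⁻¹.
At the new steady state, source = k·M_new ⇒ M_new = 739400 / 36.75 = 20120 km³.
(Equivalently M_new = M × F_new/F_old = 12040 × 739400/442500.)

20100 km³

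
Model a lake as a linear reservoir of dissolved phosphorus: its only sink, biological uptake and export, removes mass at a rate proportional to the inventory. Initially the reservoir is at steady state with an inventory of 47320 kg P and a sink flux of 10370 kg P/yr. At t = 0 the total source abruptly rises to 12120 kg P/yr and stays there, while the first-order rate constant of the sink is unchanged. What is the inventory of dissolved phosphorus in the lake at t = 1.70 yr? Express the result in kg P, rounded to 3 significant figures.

The sink rate constant is k = F₀/M₀ = 10370/47320 = 0.2191 yr⁻¹.
Solving dM/dt = F₁ − kM with M(0) = M₀ gives M(t) = F₁/k + (M₀ − F₁/k)·e^(−kt).
F₁/k = 12120/0.2191 = 55306 kg P; kt = 0.2191 × 1.70 = 0.3725, e^(−kt) = 0.6890.
M(1.70) = 55306 + (47320 − 55306) × 0.6890 = 55306 − 5502 = 49804 kg P.

49800 kg P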